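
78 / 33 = 26 / 11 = 2.36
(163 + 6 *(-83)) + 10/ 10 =-334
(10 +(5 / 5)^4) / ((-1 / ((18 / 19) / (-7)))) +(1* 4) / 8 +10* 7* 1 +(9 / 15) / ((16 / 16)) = 72.59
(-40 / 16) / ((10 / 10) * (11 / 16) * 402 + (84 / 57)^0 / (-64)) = -160 / 17687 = -0.01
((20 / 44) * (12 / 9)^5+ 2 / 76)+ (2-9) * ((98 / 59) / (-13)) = 220957475 / 77907258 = 2.84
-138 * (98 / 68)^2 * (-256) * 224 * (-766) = -3638547161088 / 289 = -12590128585.08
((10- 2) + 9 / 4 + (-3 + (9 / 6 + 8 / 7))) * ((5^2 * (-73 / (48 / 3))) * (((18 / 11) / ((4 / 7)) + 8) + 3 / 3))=-131942025 / 9856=-13386.97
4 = 4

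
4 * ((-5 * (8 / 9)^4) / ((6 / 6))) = -81920 / 6561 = -12.49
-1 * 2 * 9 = -18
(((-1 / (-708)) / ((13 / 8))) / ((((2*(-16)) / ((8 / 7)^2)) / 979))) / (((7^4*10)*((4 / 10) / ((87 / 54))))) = -28391 / 4872786282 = -0.00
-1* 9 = -9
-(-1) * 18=18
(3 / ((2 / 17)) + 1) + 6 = 65 / 2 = 32.50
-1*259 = -259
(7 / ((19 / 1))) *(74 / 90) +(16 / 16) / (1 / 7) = 6244 / 855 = 7.30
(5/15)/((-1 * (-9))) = 1/27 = 0.04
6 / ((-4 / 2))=-3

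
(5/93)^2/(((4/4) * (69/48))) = 400/198927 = 0.00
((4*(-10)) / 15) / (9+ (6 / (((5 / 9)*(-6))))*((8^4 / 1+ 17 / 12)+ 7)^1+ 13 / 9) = 480 / 1327951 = 0.00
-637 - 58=-695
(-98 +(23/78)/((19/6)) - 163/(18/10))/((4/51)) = -1780546/741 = -2402.90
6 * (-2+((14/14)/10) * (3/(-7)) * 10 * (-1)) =-66/7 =-9.43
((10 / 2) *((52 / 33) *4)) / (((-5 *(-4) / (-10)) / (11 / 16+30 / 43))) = -61945 / 2838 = -21.83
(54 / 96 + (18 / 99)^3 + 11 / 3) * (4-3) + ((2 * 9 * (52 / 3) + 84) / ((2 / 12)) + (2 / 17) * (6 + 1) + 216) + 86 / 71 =200359914439 / 77112816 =2598.27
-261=-261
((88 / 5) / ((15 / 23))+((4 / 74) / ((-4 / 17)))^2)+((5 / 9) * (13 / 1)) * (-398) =-3508287703 / 1232100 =-2847.41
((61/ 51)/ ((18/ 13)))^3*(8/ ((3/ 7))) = 3490740799/ 290107737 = 12.03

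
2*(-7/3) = -14/3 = -4.67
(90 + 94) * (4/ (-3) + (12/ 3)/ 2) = 368/ 3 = 122.67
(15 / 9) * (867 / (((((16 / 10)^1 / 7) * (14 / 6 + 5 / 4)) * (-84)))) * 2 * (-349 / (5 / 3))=1512915 / 172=8796.02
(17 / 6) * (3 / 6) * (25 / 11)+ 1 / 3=469 / 132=3.55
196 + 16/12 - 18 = 538/3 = 179.33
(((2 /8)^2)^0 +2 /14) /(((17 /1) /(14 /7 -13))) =-88 /119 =-0.74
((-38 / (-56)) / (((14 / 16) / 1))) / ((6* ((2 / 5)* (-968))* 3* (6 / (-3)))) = 95 / 1707552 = 0.00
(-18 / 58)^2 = 81 / 841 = 0.10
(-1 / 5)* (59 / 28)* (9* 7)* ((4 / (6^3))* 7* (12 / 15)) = -413 / 150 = -2.75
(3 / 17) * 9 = 27 / 17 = 1.59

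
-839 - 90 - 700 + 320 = -1309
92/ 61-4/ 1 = -152/ 61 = -2.49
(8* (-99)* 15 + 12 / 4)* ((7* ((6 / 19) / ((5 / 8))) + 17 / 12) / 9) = -22356473 / 3420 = -6536.98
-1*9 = -9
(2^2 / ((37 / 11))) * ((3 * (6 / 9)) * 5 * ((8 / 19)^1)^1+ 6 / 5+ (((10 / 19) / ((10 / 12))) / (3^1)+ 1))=7.87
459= 459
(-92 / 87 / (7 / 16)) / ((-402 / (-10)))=-7360 / 122409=-0.06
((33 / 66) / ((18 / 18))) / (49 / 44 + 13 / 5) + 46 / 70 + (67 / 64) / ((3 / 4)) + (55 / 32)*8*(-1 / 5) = -771907 / 1372560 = -0.56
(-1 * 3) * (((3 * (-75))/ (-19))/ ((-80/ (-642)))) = -43335/ 152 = -285.10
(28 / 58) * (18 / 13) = 252 / 377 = 0.67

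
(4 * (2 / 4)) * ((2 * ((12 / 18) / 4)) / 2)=1 / 3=0.33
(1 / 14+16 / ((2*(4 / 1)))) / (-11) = -29 / 154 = -0.19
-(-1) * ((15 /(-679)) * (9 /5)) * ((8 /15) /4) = -18 /3395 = -0.01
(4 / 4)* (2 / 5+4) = 22 / 5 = 4.40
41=41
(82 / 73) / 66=41 / 2409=0.02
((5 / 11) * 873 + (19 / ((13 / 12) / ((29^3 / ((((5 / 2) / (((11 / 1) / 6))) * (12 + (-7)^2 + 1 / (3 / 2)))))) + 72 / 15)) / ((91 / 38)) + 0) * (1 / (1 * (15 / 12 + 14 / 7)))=123369129762540 / 1006223419201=122.61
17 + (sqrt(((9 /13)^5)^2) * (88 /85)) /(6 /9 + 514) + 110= 773566780072 /6091061665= 127.00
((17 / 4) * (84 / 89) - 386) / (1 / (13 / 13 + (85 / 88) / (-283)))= -843771543 / 2216456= -380.68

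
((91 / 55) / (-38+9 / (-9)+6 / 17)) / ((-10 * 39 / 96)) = 1904 / 180675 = 0.01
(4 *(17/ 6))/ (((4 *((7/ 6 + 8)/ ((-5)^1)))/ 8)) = -136/ 11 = -12.36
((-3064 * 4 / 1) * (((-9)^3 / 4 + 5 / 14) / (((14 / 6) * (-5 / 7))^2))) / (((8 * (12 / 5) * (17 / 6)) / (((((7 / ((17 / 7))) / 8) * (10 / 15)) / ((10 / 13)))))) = 532518987 / 115600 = 4606.57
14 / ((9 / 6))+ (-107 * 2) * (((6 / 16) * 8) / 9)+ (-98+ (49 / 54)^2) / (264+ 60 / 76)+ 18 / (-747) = -62.39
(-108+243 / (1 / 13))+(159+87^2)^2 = 59725035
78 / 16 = 39 / 8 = 4.88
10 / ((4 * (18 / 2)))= 5 / 18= 0.28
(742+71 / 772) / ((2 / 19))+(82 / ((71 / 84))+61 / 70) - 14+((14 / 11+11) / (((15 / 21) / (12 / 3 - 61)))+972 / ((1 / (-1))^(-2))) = 7126.40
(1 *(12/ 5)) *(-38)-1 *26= -117.20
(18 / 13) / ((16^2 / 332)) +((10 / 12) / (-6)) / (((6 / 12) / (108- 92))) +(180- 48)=484291 / 3744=129.35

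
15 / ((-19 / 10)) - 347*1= -354.89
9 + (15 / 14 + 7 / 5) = 803 / 70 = 11.47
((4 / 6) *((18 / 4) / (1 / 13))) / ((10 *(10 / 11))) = 429 / 100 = 4.29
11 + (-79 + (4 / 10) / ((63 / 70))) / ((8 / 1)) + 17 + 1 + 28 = 3397 / 72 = 47.18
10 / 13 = 0.77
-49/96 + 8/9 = 0.38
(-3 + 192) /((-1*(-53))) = 189 /53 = 3.57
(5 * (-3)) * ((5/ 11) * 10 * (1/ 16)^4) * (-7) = 2625/ 360448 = 0.01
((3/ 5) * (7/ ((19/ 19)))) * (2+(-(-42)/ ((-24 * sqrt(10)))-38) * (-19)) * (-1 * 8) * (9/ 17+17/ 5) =-40625088/ 425-932862 * sqrt(10)/ 2125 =-96976.66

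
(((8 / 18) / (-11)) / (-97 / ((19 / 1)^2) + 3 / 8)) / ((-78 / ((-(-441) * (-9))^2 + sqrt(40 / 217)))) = 11552 * sqrt(2170) / 257215959 + 3369966768 / 43901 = 76762.87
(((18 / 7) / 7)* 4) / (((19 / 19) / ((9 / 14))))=324 / 343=0.94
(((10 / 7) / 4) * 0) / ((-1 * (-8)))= 0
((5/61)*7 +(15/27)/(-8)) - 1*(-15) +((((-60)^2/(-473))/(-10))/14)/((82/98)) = 1326100255/85174056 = 15.57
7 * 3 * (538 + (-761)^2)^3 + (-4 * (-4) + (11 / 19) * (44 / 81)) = 6294709095620704682209 / 1539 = 4090129366875051775.31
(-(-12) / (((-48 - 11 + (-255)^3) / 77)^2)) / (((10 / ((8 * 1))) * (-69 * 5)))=-23716 / 39523193315101175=-0.00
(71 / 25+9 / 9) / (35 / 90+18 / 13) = 22464 / 10375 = 2.17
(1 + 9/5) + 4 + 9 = 79/5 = 15.80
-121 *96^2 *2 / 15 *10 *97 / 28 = -36056064 / 7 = -5150866.29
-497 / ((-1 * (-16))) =-497 / 16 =-31.06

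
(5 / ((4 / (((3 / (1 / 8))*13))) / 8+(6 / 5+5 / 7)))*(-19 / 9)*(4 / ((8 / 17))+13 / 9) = -61898200 / 1129761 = -54.79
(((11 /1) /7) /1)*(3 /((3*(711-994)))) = -11 /1981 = -0.01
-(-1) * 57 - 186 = -129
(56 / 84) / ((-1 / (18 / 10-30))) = 94 / 5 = 18.80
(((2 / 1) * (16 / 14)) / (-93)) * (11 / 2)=-88 / 651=-0.14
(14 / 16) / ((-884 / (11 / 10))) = -77 / 70720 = -0.00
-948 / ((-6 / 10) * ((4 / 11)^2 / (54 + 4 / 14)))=4540525 / 7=648646.43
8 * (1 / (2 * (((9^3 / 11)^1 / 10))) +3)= 17936 / 729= 24.60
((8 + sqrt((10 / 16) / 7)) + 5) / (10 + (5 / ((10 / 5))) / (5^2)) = 5 * sqrt(70) / 1414 + 130 / 101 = 1.32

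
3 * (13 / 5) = 39 / 5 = 7.80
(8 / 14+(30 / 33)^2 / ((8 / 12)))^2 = 2353156 / 717409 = 3.28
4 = 4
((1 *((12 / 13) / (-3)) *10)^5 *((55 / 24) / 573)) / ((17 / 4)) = -2816000000 / 10850295339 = -0.26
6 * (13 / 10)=39 / 5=7.80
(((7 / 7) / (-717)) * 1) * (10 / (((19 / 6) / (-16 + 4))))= 240 / 4541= 0.05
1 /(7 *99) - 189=-130976 /693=-189.00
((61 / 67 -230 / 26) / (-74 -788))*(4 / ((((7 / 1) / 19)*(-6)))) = -43776 / 2627807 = -0.02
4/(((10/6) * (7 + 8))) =0.16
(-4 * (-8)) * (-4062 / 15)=-8665.60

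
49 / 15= 3.27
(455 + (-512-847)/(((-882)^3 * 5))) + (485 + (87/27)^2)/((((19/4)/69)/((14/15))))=3462552064691/482831496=7171.35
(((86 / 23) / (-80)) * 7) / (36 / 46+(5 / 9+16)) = -2709 / 143560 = -0.02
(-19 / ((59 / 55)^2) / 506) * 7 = -36575 / 160126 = -0.23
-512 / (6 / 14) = -3584 / 3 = -1194.67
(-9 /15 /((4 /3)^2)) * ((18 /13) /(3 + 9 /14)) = -567 /4420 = -0.13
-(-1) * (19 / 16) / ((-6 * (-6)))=19 / 576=0.03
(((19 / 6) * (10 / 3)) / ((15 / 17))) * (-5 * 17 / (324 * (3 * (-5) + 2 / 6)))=27455 / 128304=0.21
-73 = -73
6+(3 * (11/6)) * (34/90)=8.08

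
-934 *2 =-1868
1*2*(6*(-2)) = -24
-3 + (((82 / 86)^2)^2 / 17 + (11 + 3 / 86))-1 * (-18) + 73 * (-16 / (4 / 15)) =-506095918457 / 116239234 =-4353.92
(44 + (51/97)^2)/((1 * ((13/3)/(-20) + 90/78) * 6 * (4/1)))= 27078805/13755958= 1.97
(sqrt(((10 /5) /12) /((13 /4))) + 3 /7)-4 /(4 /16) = -109 /7 + sqrt(78) /39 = -15.34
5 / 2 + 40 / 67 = 3.10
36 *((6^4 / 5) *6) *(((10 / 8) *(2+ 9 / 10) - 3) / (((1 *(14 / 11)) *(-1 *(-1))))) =192456 / 7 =27493.71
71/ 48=1.48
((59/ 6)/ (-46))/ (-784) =59/ 216384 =0.00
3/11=0.27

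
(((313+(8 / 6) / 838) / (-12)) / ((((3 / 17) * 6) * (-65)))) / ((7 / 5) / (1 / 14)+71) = 6688531 / 1598934168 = 0.00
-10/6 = -5/3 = -1.67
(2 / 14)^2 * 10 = 10 / 49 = 0.20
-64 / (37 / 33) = -2112 / 37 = -57.08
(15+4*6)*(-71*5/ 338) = -1065/ 26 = -40.96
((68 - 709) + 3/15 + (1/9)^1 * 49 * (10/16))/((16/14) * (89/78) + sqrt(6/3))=1858420837/669660 - 1900183103 * sqrt(2)/892880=-234.49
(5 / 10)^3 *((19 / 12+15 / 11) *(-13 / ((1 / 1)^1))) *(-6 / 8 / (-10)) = -0.36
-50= -50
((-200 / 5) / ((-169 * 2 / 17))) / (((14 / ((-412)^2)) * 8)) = 3607060 / 1183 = 3049.08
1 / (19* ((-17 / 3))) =-3 / 323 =-0.01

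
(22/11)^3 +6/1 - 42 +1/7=-195/7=-27.86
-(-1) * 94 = 94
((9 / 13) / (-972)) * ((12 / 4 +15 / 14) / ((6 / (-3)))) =19 / 13104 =0.00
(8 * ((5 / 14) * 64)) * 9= 11520 / 7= 1645.71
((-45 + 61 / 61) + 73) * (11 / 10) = 319 / 10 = 31.90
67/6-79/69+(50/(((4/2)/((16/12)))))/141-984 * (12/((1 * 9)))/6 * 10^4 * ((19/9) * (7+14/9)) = -20749313970719/525366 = -39494969.17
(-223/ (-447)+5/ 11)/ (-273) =-4688/ 1342341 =-0.00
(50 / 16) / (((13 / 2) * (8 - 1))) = 25 / 364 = 0.07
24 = 24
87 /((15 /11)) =319 /5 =63.80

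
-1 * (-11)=11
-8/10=-0.80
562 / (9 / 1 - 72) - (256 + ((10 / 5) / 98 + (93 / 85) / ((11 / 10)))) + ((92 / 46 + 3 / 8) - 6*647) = -2734975631 / 659736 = -4145.56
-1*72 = -72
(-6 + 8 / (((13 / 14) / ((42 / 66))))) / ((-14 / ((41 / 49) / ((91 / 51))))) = 77367 / 4463459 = 0.02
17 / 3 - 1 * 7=-4 / 3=-1.33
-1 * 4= -4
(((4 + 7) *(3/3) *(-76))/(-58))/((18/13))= 2717/261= 10.41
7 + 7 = 14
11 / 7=1.57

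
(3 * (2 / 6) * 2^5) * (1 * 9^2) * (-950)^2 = 2339280000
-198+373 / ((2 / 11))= 3707 / 2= 1853.50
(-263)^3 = -18191447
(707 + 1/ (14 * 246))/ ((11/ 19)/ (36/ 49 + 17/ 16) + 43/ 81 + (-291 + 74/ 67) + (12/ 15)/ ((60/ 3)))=-2947989311243775/ 1205057971346684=-2.45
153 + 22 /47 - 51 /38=271697 /1786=152.13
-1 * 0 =0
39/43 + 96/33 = 1805/473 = 3.82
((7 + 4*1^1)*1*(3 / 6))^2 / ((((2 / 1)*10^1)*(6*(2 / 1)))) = 121 / 960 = 0.13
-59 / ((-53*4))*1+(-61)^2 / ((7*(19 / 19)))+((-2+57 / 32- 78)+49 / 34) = 91844483 / 201824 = 455.07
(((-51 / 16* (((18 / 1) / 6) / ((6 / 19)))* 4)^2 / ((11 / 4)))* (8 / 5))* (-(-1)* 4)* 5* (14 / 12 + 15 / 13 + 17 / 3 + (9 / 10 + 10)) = 2305462242 / 715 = 3224422.72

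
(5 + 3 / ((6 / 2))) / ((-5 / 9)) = -54 / 5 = -10.80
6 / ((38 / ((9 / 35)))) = 27 / 665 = 0.04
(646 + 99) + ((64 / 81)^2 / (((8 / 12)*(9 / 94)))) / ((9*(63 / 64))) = 746.10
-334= -334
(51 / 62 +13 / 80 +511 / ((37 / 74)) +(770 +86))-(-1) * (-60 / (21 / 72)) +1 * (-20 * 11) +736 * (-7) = -64209939 / 17360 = -3698.73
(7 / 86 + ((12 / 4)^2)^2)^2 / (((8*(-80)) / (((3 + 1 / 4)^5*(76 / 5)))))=-343012299453343 / 6058803200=-56613.87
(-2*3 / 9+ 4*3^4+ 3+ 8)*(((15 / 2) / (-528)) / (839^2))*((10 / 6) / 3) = -25075 / 6690065184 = -0.00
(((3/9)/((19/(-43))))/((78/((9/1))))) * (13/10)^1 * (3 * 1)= -129/380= -0.34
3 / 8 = 0.38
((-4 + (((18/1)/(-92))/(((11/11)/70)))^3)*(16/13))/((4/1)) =-125218172/158171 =-791.66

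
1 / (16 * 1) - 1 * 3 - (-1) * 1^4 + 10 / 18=-199 / 144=-1.38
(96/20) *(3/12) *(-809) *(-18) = 87372/5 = 17474.40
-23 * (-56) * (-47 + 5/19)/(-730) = 571872/6935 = 82.46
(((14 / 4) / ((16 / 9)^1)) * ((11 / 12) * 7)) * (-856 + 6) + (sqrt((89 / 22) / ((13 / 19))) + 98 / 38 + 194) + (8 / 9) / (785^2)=-10538.88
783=783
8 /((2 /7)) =28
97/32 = 3.03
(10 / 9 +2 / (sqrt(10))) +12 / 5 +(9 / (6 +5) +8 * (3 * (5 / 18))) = sqrt(10) / 5 +5443 / 495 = 11.63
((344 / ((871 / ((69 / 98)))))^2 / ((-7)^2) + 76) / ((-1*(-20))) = 1695848957527 / 446266775045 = 3.80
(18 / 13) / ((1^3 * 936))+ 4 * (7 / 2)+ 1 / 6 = 28733 / 2028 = 14.17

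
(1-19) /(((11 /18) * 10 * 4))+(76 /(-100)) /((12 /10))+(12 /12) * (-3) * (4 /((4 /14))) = -7156 /165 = -43.37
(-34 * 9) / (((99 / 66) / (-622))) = 126888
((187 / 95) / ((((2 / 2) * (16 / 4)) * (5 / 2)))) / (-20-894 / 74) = -6919 / 1127650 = -0.01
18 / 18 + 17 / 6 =23 / 6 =3.83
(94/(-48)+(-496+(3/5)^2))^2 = 89137476481/360000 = 247604.10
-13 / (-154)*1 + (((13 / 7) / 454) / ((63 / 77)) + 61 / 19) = 9863225 / 2988909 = 3.30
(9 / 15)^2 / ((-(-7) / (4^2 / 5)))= 144 / 875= 0.16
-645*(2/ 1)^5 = -20640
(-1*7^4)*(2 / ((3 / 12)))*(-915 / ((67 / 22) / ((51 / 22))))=13378228.66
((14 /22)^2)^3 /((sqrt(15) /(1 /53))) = 117649 * sqrt(15) /1408390995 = 0.00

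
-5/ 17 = -0.29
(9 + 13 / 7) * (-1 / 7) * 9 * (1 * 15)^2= -153900 / 49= -3140.82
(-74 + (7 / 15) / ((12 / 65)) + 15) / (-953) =2033 / 34308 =0.06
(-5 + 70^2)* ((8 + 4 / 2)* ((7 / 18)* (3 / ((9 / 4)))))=685300 / 27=25381.48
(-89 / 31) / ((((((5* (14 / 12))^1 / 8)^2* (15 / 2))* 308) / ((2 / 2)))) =-34176 / 14620375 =-0.00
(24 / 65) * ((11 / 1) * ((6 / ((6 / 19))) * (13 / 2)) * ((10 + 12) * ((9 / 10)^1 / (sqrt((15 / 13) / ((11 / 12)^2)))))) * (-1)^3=-75867 * sqrt(195) / 125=-8475.40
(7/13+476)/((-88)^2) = 6195/100672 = 0.06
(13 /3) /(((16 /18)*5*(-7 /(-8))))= 39 /35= 1.11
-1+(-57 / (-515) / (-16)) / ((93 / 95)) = -51449 / 51088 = -1.01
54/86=27/43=0.63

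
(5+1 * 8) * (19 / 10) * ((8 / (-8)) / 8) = -247 / 80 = -3.09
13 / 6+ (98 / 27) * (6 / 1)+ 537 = 10097 / 18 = 560.94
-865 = -865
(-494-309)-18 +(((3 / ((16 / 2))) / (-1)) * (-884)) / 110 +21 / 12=-44893 / 55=-816.24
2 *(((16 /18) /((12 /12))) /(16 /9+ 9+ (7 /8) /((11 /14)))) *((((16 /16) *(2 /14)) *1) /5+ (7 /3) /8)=23672 /494445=0.05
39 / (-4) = -39 / 4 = -9.75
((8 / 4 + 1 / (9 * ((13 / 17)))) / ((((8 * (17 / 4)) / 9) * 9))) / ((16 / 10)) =1255 / 31824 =0.04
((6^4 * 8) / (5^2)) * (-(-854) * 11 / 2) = 48698496 / 25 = 1947939.84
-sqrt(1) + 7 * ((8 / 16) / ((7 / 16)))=7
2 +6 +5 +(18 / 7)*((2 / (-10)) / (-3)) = 461 / 35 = 13.17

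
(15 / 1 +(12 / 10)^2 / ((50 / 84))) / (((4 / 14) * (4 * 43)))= 76209 / 215000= 0.35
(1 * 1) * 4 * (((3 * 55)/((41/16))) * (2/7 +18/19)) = 42240/133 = 317.59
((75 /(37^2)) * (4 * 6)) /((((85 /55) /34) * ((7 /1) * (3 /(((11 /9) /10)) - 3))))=145200 /757057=0.19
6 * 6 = 36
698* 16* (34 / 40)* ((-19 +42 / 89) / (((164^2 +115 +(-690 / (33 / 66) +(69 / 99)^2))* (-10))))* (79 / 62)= 841685751027 / 962638827400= 0.87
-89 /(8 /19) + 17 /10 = -8387 /40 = -209.68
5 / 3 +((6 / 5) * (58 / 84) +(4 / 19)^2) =96262 / 37905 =2.54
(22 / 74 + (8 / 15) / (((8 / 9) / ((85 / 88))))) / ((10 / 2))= 571 / 3256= 0.18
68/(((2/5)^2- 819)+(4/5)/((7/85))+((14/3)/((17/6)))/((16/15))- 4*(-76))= -809200/5992621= -0.14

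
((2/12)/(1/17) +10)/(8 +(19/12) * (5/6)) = 84/61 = 1.38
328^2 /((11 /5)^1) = 537920 /11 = 48901.82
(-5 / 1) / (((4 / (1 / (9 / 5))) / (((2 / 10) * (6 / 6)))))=-5 / 36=-0.14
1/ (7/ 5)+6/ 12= 17/ 14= 1.21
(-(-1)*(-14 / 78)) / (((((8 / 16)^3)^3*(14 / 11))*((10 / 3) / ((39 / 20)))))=-1056 / 25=-42.24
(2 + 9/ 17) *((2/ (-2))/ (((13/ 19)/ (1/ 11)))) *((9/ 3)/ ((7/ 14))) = -4902/ 2431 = -2.02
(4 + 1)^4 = 625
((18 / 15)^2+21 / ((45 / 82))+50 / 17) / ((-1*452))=-13594 / 144075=-0.09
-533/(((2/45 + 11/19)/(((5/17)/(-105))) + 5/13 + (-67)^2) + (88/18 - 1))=-5924295/47469082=-0.12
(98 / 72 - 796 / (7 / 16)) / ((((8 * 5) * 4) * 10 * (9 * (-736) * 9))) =0.00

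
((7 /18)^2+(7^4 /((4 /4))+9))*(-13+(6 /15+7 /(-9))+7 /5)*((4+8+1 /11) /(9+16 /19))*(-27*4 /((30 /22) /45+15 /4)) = 1013184.73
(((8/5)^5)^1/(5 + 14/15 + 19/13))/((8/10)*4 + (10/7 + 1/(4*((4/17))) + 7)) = 3407872/30500875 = 0.11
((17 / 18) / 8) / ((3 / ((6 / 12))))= 17 / 864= 0.02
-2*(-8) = 16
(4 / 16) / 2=1 / 8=0.12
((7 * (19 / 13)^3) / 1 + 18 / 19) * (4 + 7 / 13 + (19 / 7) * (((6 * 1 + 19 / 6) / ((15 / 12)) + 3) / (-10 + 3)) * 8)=-50048131319 / 79770873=-627.40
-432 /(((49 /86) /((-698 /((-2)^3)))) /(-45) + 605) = -291736080 /408565477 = -0.71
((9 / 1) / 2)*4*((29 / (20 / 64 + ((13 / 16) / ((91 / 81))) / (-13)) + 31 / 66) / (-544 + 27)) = -381597 / 96679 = -3.95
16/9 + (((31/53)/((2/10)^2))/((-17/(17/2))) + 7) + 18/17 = 40955/16218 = 2.53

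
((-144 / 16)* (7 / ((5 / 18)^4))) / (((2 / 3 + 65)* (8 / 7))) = -17360406 / 123125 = -141.00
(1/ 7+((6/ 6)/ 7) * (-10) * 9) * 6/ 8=-267/ 28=-9.54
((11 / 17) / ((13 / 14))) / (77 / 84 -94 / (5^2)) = -0.25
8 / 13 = 0.62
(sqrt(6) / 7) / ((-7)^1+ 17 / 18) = -18 * sqrt(6) / 763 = -0.06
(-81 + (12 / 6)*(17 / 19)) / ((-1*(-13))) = -1505 / 247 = -6.09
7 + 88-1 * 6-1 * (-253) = 342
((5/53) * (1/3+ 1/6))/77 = 5/8162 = 0.00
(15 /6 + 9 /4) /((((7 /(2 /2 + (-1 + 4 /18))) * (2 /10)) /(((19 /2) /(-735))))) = -361 /37044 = -0.01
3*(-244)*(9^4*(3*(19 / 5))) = -273751164 / 5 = -54750232.80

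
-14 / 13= -1.08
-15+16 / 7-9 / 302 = -26941 / 2114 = -12.74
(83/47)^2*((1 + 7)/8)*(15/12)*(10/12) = 172225/53016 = 3.25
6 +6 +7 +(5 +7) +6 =37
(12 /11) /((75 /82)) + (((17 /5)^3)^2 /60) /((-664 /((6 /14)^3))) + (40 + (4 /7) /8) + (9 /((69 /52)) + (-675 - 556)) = -21301070966394613 /18006642500000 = -1182.96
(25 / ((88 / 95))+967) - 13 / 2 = 86899 / 88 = 987.49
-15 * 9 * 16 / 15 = -144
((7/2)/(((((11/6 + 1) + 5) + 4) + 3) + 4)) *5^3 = 2625/113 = 23.23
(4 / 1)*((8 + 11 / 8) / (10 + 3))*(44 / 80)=165 / 104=1.59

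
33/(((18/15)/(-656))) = -18040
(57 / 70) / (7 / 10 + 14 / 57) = 3249 / 3773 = 0.86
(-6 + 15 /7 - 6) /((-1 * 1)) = 9.86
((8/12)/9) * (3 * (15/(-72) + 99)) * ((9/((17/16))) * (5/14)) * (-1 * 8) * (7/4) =-47420/51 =-929.80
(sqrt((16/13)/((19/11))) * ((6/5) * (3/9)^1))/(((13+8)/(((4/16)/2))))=sqrt(2717)/25935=0.00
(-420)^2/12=14700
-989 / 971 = -1.02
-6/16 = -3/8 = -0.38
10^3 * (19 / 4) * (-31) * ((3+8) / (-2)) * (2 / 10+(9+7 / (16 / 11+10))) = 143023925 / 18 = 7945773.61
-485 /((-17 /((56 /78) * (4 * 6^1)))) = 108640 /221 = 491.58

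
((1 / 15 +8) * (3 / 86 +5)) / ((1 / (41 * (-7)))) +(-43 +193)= -14843291 / 1290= -11506.43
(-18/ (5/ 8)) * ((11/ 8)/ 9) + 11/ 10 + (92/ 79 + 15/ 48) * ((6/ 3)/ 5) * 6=387/ 1580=0.24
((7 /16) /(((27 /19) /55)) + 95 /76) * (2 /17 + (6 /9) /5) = 6284 /1377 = 4.56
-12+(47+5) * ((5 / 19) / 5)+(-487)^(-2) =-41741725 / 4506211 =-9.26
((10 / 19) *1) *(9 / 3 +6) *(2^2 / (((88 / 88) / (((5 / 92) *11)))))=4950 / 437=11.33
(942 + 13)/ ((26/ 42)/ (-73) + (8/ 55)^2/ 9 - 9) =-13285936125/ 125293046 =-106.04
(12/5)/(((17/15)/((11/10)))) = 2.33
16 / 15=1.07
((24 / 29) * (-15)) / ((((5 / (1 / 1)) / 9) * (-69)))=216 / 667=0.32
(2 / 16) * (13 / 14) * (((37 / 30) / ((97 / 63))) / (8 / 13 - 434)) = -0.00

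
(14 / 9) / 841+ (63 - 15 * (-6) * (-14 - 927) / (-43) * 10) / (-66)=-2143550263 / 7160274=-299.37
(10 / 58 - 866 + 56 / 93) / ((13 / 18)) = -1077006 / 899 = -1198.00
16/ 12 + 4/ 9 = 16/ 9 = 1.78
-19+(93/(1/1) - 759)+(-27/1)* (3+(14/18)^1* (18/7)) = -820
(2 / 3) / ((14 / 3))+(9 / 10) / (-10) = 37 / 700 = 0.05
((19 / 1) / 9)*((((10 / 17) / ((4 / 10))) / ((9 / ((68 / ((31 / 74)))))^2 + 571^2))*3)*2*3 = 56599936 / 330227682553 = 0.00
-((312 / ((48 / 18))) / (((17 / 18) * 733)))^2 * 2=-8870472 / 155276521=-0.06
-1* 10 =-10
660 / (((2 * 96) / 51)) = 2805 / 16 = 175.31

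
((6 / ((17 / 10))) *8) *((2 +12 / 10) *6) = 9216 / 17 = 542.12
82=82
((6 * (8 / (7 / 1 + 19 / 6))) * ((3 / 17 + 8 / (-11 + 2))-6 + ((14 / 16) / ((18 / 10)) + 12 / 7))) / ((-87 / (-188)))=-29071568 / 631533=-46.03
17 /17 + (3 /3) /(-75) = 74 /75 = 0.99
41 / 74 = 0.55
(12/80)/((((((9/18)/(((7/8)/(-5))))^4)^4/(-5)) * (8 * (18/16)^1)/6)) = -33232930569601/1310720000000000000000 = -0.00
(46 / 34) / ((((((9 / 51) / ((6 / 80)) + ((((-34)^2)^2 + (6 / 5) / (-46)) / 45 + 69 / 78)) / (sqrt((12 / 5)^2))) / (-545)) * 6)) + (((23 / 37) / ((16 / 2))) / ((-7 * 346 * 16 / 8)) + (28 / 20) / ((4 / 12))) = 2040649868751949031 / 487022431200008480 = 4.19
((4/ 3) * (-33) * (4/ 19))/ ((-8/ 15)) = 330/ 19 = 17.37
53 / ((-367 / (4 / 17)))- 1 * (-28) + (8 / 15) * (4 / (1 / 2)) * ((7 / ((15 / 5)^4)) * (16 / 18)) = 1930299376 / 68223465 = 28.29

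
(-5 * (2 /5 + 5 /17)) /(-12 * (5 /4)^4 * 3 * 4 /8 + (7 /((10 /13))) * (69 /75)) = 16000 /163999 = 0.10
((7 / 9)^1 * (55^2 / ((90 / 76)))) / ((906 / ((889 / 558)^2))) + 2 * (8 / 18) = 73748627489 / 11424879252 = 6.46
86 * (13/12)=559/6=93.17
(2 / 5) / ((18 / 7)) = 7 / 45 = 0.16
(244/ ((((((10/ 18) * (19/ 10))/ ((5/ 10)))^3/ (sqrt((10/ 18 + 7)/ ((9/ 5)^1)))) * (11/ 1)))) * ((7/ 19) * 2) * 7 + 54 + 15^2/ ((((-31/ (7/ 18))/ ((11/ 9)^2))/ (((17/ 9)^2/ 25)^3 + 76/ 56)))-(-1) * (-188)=-114.82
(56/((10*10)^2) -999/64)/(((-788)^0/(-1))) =624151/40000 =15.60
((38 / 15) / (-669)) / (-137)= 38 / 1374795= 0.00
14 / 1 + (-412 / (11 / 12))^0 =15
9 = 9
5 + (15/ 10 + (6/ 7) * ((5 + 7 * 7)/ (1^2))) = 739/ 14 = 52.79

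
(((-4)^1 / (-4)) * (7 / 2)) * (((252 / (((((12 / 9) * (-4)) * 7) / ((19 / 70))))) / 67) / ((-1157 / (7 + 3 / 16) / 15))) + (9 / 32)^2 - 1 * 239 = -18964703005 / 79379456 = -238.91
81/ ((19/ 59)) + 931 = 22468/ 19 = 1182.53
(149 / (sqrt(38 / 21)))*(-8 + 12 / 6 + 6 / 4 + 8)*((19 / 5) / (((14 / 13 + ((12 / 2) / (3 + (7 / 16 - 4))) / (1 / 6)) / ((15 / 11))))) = -40677*sqrt(798) / 35992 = -31.93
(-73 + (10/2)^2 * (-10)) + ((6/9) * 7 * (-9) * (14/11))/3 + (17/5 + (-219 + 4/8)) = -555.92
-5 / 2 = -2.50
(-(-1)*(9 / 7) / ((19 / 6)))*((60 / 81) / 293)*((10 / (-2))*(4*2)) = -1600 / 38969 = -0.04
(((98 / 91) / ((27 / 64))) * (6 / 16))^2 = 12544 / 13689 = 0.92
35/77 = 5/11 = 0.45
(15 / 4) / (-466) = -15 / 1864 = -0.01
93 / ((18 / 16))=248 / 3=82.67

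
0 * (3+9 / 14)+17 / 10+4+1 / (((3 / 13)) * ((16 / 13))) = 9.22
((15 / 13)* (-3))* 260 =-900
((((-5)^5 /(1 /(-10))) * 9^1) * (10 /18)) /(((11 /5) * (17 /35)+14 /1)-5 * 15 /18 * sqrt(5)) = 717773437500 * sqrt(5) /154632559+2595796875000 /154632559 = 27166.25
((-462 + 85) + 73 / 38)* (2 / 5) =-14253 / 95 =-150.03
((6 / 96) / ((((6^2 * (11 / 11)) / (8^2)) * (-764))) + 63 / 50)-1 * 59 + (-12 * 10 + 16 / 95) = -579967009 / 3266100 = -177.57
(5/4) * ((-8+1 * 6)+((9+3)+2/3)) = 40/3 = 13.33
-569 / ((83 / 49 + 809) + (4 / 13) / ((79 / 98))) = -0.70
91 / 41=2.22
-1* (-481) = 481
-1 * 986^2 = -972196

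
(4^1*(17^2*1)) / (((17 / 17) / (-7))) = -8092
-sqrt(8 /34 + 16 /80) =-sqrt(3145) /85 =-0.66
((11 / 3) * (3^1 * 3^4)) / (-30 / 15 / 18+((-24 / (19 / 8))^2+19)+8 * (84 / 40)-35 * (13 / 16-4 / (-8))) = 21053520 / 2170751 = 9.70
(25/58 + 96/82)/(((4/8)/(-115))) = -438035/1189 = -368.41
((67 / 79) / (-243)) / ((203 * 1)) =-67 / 3896991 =-0.00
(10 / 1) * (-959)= -9590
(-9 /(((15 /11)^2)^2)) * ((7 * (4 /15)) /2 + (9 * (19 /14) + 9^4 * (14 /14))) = -20212940011 /1181250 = -17111.48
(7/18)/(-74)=-7/1332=-0.01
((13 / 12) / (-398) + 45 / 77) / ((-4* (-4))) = 0.04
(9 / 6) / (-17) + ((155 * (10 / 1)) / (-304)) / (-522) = -105841 / 1348848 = -0.08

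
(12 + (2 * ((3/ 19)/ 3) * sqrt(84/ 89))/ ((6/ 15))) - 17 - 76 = -81 + 10 * sqrt(1869)/ 1691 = -80.74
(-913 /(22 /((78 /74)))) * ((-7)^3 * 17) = 255066.85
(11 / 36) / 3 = 11 / 108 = 0.10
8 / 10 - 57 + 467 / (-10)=-1029 / 10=-102.90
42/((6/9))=63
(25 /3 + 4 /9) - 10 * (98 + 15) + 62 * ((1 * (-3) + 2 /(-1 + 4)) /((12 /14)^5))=-16725055 /11664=-1433.90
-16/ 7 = -2.29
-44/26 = -1.69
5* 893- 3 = 4462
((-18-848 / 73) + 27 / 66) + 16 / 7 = -302653 / 11242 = -26.92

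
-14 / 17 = -0.82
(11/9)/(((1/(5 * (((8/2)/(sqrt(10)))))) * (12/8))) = 5.15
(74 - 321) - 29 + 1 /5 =-1379 /5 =-275.80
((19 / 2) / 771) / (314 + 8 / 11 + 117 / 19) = 3971 / 103414230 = 0.00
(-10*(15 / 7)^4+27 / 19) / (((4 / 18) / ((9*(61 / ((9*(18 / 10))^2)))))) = -539619725 / 273714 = -1971.47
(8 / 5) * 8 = 64 / 5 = 12.80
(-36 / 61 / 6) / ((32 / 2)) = -3 / 488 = -0.01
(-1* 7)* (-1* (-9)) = -63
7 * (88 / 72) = 77 / 9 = 8.56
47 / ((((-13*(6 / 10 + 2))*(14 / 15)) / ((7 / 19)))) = -3525 / 6422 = -0.55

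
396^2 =156816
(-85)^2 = 7225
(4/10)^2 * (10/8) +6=31/5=6.20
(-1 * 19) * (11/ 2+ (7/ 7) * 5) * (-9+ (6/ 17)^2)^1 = 1023435/ 578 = 1770.65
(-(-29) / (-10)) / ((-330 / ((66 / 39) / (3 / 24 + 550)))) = 116 / 4290975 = 0.00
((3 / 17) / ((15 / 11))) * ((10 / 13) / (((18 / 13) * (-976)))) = -11 / 149328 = -0.00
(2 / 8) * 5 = 5 / 4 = 1.25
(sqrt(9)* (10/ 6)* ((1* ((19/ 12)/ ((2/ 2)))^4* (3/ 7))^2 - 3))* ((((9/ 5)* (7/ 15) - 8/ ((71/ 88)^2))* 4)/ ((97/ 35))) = -14372435282889947/ 40882169954304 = -351.56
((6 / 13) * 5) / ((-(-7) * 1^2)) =30 / 91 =0.33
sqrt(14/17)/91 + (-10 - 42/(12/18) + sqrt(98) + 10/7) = -501/7 + sqrt(238)/1547 + 7 * sqrt(2) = -61.66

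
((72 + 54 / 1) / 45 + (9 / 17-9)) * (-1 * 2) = 11.34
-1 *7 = -7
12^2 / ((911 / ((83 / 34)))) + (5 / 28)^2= 0.42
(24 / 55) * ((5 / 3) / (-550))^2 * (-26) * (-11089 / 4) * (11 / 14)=144157 / 635250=0.23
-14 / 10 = -7 / 5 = -1.40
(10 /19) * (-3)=-30 /19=-1.58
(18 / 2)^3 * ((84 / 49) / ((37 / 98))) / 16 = 206.88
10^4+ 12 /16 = 40003 /4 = 10000.75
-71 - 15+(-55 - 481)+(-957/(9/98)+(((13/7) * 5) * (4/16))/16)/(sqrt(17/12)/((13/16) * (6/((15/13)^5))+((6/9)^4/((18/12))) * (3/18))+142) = -18110580943496425732375147/26043968392871323509888+155420034780705440625 * sqrt(51)/4340661398811887251648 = -695.13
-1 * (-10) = 10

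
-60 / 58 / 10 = -3 / 29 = -0.10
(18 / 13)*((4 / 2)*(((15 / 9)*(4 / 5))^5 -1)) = 3124 / 351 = 8.90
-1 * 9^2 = -81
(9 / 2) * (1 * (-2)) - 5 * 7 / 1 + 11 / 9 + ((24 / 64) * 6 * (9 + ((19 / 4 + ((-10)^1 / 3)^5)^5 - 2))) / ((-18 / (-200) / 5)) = -1207813764626716515273859471355 / 867623536069632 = -1392094283308817.72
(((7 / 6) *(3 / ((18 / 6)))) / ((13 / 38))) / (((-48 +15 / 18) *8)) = -133 / 14716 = -0.01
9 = 9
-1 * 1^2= -1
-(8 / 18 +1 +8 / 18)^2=-3.57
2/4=1/2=0.50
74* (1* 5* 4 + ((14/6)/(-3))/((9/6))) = 38924/27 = 1441.63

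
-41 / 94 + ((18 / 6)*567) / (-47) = -3443 / 94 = -36.63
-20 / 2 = -10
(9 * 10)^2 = 8100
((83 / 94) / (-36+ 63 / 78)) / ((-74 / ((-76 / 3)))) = -41002 / 4773555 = -0.01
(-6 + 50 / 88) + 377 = 16349 / 44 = 371.57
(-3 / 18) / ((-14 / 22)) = 11 / 42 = 0.26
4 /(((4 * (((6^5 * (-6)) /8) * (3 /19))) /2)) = -19 /8748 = -0.00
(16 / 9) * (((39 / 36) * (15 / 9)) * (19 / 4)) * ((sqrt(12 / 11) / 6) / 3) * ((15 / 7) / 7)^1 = 6175 * sqrt(33) / 130977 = 0.27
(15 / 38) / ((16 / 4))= 15 / 152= 0.10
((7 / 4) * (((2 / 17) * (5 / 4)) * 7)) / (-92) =-245 / 12512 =-0.02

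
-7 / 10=-0.70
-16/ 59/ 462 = -8/ 13629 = -0.00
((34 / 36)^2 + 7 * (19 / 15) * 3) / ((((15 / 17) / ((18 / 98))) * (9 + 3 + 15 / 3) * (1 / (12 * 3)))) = 44537 / 3675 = 12.12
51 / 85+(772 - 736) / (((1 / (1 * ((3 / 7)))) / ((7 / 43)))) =669 / 215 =3.11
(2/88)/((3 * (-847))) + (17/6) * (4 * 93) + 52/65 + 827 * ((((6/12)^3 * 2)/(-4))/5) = 2335501687/2236080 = 1044.46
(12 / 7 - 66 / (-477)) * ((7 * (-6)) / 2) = -2062 / 53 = -38.91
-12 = -12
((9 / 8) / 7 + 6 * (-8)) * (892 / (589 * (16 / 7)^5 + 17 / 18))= -12909583953 / 11117288471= -1.16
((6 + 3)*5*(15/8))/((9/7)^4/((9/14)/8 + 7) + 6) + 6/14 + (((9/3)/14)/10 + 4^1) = 81811819/4631920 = 17.66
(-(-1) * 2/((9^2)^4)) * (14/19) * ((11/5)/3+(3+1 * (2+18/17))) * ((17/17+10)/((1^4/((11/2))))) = 2934008/208561363245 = 0.00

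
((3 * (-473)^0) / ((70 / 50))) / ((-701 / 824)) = -12360 / 4907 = -2.52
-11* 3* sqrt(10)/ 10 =-33* sqrt(10)/ 10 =-10.44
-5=-5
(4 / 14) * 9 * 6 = 108 / 7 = 15.43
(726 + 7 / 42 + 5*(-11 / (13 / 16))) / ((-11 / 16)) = -957.78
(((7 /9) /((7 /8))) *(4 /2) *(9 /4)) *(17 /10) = 34 /5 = 6.80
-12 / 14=-6 / 7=-0.86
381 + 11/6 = 2297/6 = 382.83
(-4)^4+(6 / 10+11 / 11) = 1288 / 5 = 257.60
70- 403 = -333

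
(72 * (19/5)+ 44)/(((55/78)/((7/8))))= 108381/275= 394.11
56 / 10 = 28 / 5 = 5.60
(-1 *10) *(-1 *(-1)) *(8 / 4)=-20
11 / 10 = 1.10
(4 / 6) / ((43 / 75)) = 50 / 43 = 1.16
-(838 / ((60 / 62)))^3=-2191427717669 / 3375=-649311916.35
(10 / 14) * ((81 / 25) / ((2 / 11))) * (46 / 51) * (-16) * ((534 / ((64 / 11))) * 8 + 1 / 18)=-944196 / 7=-134885.14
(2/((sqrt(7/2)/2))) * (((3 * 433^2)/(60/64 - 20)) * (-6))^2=11662631464144896 * sqrt(14)/651175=67013584930.38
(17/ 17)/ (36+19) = 0.02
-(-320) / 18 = 160 / 9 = 17.78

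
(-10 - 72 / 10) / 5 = -86 / 25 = -3.44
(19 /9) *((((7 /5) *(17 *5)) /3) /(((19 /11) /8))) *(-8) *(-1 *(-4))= -335104 /27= -12411.26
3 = 3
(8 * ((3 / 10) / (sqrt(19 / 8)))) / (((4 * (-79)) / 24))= -144 * sqrt(38) / 7505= -0.12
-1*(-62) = 62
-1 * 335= -335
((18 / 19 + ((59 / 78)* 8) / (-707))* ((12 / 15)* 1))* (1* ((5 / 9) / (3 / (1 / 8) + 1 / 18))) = 3934640 / 226843071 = 0.02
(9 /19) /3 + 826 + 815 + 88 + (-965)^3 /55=-16337036.75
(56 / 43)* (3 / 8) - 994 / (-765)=58807 / 32895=1.79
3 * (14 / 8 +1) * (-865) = -28545 / 4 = -7136.25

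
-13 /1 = -13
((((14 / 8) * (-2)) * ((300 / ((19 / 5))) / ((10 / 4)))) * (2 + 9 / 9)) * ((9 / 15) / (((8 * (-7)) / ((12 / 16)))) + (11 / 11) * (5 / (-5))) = 50805 / 152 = 334.24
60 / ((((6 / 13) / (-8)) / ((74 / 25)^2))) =-1139008 / 125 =-9112.06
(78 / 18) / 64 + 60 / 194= 7021 / 18624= 0.38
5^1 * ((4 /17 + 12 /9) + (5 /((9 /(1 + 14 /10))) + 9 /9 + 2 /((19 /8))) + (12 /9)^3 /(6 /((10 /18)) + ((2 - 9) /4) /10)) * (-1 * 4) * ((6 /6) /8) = -216593 /17442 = -12.42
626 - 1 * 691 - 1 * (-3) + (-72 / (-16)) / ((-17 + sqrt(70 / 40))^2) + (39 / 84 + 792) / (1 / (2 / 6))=136 * sqrt(7) / 146689 + 2491121293 / 12321876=202.17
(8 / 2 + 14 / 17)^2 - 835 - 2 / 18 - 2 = -2116810 / 2601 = -813.84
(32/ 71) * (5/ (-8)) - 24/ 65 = -3004/ 4615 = -0.65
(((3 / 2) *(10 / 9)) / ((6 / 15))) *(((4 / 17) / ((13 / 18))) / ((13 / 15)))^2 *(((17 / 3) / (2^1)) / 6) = 135000 / 485537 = 0.28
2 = 2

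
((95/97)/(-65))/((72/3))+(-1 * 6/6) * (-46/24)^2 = -667183/181584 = -3.67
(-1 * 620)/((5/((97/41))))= -12028/41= -293.37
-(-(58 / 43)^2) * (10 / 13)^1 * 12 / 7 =403680 / 168259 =2.40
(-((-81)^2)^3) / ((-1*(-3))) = -94143178827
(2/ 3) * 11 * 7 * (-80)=-12320/ 3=-4106.67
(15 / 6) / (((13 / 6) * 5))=3 / 13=0.23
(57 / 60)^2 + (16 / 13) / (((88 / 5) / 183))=783623 / 57200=13.70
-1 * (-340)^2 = -115600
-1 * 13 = -13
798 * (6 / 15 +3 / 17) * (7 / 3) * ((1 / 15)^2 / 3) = 91238 / 57375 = 1.59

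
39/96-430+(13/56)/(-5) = -481197/1120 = -429.64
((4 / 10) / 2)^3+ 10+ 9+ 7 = 26.01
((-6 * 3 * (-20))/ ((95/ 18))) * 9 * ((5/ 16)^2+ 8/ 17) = 1802817/ 5168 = 348.84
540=540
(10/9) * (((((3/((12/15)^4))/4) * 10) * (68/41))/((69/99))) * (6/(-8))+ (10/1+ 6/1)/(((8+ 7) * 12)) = -393487493/10863360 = -36.22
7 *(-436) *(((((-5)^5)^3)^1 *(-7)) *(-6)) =3911865234375000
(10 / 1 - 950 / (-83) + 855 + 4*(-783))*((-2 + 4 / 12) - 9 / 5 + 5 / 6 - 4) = 37254989 / 2490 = 14961.84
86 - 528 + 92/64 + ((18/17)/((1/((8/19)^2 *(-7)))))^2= -264444409145/602604304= -438.84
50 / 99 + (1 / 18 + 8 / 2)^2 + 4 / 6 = 62795 / 3564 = 17.62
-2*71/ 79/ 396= -71/ 15642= -0.00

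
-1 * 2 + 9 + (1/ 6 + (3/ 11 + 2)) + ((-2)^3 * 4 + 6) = -1093/ 66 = -16.56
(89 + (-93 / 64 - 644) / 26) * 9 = 577.57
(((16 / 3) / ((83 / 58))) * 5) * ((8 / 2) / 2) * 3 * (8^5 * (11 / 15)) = 668991488 / 249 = 2686712.80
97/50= 1.94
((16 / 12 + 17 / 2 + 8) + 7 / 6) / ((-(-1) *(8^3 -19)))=19 / 493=0.04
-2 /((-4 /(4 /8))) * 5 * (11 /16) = 55 /64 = 0.86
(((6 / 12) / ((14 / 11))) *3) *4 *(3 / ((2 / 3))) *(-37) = -10989 / 14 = -784.93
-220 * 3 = -660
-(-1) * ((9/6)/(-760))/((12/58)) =-29/3040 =-0.01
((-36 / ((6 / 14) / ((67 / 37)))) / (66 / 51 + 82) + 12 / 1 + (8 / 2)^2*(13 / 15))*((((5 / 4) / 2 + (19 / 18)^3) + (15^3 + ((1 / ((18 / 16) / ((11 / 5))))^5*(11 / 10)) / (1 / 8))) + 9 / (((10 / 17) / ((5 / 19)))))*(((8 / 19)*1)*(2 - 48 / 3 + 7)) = -2807167491624408516422 / 10906484082890625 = -257385.19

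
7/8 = 0.88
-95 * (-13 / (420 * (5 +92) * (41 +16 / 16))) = 247 / 342216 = 0.00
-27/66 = -9/22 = -0.41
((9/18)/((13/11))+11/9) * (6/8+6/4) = 385/104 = 3.70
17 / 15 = 1.13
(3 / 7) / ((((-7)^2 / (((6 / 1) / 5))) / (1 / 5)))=18 / 8575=0.00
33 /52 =0.63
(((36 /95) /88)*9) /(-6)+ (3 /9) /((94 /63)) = 42621 /196460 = 0.22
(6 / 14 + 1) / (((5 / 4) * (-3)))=-8 / 21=-0.38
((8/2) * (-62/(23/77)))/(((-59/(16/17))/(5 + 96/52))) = 90.67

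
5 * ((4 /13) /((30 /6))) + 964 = 12536 /13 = 964.31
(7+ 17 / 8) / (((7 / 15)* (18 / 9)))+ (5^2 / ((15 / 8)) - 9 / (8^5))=23.11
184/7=26.29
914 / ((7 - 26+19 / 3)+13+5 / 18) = 1495.64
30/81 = 10/27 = 0.37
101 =101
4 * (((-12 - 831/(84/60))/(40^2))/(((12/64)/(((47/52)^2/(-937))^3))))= 0.00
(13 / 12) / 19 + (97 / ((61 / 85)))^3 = 2469349.06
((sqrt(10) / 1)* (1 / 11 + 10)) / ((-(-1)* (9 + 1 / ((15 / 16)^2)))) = 24975* sqrt(10) / 25091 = 3.15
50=50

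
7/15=0.47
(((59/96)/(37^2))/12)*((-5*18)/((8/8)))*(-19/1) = 5605/87616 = 0.06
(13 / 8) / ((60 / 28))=91 / 120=0.76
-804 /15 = -268 /5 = -53.60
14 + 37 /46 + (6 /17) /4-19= -1606 /391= -4.11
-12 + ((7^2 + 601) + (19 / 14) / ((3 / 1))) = 26815 / 42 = 638.45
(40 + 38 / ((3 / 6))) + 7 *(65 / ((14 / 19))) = 1467 / 2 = 733.50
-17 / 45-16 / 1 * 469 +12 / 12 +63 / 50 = -3375953 / 450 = -7502.12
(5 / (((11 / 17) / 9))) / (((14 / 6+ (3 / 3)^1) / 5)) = 2295 / 22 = 104.32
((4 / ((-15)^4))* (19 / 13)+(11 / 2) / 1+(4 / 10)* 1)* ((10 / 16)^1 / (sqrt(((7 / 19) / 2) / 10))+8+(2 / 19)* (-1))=7766027* sqrt(665) / 7371000+7766027 / 166725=73.75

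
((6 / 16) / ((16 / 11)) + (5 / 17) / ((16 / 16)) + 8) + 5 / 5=20785 / 2176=9.55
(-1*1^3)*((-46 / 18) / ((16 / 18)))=23 / 8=2.88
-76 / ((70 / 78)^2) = -94.36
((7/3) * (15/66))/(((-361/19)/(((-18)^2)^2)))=-612360/209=-2929.95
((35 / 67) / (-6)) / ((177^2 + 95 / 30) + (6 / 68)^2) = -20230 / 7280218727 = -0.00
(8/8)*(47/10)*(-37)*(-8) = 6956/5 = 1391.20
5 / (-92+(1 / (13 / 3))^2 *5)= -845 / 15503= -0.05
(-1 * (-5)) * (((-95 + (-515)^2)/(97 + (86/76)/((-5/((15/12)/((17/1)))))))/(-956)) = -171273980/11978919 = -14.30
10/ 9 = 1.11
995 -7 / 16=15913 / 16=994.56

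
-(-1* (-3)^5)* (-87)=21141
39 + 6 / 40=783 / 20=39.15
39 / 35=1.11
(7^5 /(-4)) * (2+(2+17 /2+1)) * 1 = -453789 /8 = -56723.62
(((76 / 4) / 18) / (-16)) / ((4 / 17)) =-323 / 1152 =-0.28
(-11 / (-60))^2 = 121 / 3600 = 0.03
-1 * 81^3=-531441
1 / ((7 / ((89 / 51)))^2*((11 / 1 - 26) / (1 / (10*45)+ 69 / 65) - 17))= -1005967 / 503400141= -0.00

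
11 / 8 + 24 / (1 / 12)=2315 / 8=289.38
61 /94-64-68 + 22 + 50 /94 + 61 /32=-160797 /1504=-106.91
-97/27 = -3.59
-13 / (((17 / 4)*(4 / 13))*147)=-169 / 2499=-0.07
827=827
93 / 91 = 1.02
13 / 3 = 4.33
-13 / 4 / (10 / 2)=-13 / 20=-0.65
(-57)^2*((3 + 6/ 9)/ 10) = 11913/ 10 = 1191.30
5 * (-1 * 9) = -45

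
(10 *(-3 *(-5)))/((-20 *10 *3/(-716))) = 179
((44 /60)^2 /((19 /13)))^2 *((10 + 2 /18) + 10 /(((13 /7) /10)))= 1424261839 /164480625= 8.66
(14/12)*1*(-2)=-7/3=-2.33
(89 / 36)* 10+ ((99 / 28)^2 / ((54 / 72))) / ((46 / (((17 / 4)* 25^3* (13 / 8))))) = 101596428295 / 2596608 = 39126.59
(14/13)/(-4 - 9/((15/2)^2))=-0.26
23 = 23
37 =37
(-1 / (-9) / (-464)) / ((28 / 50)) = -25 / 58464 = -0.00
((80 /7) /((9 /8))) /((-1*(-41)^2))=-640 /105903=-0.01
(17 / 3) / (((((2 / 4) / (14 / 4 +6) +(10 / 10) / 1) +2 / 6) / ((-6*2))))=-3876 / 79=-49.06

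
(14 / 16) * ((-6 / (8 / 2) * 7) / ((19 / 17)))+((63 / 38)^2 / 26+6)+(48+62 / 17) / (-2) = -35663011 / 1276496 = -27.94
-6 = -6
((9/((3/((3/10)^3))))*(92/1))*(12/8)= 5589/500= 11.18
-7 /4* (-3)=5.25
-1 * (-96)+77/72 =6989/72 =97.07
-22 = -22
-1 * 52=-52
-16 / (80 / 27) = -27 / 5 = -5.40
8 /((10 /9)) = 36 /5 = 7.20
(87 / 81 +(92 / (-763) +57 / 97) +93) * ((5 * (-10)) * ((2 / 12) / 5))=-944606245 / 5994891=-157.57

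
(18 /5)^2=324 /25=12.96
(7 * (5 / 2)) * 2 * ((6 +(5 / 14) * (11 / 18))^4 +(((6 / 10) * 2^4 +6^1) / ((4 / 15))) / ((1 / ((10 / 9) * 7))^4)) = 4346830119945605 / 576108288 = 7545161.58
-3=-3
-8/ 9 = -0.89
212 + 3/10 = 2123/10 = 212.30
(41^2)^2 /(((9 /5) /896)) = 1406601031.11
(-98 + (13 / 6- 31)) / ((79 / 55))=-41855 / 474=-88.30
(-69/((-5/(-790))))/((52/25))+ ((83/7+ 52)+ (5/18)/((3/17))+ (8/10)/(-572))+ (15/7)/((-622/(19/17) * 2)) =-14791920259117/2857834980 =-5175.92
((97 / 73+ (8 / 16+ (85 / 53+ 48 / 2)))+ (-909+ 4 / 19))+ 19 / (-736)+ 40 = -45522252981 / 54104096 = -841.38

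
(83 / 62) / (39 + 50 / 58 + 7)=2407 / 84258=0.03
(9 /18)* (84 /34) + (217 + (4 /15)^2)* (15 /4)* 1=831557 /1020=815.25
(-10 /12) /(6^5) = -5 /46656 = -0.00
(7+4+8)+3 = 22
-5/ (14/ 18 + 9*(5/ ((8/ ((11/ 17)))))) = -6120/ 5407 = -1.13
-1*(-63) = 63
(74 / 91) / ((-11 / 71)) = -5254 / 1001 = -5.25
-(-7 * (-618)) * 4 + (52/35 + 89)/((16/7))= -1381153/80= -17264.41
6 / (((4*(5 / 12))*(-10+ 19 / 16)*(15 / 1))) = -32 / 1175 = -0.03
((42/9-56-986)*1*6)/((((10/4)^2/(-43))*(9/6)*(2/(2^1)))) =2141056/75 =28547.41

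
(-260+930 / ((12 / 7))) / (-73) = -3.87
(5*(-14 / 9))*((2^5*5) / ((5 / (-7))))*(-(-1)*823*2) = 25809280 / 9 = 2867697.78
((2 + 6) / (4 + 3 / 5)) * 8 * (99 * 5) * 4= 633600 / 23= 27547.83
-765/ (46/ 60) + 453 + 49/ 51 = -637954/ 1173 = -543.87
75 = 75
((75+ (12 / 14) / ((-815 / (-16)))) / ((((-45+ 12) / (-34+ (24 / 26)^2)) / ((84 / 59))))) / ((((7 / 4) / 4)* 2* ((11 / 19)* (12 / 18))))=2186514110304 / 6883031155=317.67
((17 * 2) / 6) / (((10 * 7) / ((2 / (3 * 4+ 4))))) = 17 / 1680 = 0.01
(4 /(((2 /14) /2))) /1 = 56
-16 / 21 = -0.76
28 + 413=441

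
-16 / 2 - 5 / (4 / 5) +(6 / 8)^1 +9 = -9 / 2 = -4.50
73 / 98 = 0.74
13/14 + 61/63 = 239/126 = 1.90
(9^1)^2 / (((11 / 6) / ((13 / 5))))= 6318 / 55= 114.87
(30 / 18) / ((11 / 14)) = 70 / 33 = 2.12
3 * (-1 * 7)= -21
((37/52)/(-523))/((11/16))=-148/74789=-0.00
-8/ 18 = -4/ 9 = -0.44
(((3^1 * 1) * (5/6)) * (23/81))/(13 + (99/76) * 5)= 4370/120123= 0.04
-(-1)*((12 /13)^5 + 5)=2105297 /371293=5.67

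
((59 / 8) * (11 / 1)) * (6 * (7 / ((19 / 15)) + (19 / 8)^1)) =2338347 / 608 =3845.97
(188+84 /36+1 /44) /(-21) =-25127 /2772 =-9.06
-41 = -41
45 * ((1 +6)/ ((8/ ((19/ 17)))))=5985/ 136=44.01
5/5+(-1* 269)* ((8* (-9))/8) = 2422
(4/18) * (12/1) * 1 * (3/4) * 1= 2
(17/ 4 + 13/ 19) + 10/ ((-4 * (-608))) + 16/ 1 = 25461/ 1216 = 20.94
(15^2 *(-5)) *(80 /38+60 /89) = -5287500 /1691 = -3126.85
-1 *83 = -83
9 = 9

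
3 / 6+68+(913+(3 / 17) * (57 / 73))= 2436425 / 2482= 981.64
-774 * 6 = -4644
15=15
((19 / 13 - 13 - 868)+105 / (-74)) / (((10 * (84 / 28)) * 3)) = -847481 / 86580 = -9.79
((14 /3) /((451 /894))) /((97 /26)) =108472 /43747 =2.48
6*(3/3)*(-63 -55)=-708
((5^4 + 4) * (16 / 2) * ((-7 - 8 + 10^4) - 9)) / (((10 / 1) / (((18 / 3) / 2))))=75298848 / 5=15059769.60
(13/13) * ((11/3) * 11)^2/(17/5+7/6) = 146410/411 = 356.23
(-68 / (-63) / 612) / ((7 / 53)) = 53 / 3969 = 0.01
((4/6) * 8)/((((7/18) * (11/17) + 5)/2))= 3264/1607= 2.03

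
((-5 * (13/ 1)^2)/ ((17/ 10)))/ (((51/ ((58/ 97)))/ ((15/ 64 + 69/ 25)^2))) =-37498663527/ 717644800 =-52.25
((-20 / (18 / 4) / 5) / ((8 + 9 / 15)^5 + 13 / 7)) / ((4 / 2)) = -43750 / 4630948767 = -0.00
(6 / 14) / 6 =1 / 14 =0.07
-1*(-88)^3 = 681472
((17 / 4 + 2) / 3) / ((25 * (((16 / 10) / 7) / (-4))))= -35 / 24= -1.46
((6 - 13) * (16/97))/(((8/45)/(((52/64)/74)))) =-4095/57424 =-0.07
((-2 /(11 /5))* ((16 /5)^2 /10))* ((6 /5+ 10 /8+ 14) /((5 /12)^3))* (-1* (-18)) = -654925824 /171875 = -3810.48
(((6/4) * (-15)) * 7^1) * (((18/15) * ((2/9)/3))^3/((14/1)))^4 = -524288/525571457318701171875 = -0.00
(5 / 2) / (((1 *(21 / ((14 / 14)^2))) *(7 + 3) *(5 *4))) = 1 / 1680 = 0.00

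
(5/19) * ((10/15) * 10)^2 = 2000/171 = 11.70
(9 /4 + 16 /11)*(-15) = -2445 /44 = -55.57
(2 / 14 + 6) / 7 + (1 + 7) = 435 / 49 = 8.88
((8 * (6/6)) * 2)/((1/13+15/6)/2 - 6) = -832/245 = -3.40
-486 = -486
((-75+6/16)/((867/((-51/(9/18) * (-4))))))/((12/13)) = -2587/68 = -38.04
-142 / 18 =-71 / 9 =-7.89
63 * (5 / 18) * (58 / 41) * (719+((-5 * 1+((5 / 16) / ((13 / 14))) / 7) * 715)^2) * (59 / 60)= 3203255201419 / 10496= 305188186.11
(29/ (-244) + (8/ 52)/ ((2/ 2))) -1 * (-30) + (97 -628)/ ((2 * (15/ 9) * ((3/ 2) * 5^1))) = 697443/ 79300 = 8.79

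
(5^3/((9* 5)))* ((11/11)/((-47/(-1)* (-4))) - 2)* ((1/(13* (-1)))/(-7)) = -725/11844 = -0.06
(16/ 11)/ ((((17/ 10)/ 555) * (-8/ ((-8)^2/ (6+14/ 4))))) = -1420800/ 3553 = -399.89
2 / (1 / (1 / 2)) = 1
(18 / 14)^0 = 1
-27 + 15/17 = -444/17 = -26.12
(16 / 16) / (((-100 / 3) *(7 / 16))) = -12 / 175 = -0.07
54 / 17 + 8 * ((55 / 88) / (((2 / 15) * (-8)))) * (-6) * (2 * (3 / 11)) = 13851 / 748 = 18.52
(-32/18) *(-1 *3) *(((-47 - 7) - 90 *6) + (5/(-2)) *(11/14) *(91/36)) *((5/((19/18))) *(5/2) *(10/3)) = -21562750/171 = -126097.95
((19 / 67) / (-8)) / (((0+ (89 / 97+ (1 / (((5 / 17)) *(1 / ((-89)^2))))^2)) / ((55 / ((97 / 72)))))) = -0.00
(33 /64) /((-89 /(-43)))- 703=-4002869 /5696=-702.75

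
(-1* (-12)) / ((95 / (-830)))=-1992 / 19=-104.84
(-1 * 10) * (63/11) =-630/11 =-57.27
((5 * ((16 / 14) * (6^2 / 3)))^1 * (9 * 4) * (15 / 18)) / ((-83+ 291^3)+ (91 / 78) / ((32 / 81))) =921600 / 11039656747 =0.00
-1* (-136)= 136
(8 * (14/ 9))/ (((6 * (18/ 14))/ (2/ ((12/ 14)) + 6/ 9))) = 392/ 81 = 4.84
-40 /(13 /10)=-400 /13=-30.77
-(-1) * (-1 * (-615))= 615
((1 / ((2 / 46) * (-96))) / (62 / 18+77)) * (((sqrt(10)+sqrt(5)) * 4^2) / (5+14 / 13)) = -897 * sqrt(10) / 114392- 897 * sqrt(5) / 114392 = -0.04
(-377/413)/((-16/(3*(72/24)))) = 3393/6608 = 0.51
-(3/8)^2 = -9/64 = -0.14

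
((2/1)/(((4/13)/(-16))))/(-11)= 104/11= 9.45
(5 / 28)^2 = 25 / 784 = 0.03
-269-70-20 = -359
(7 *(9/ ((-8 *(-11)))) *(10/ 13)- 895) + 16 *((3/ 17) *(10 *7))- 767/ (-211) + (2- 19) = -1457095435/ 2051764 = -710.17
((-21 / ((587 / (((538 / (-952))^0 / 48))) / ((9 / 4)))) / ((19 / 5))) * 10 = -1575 / 356896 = -0.00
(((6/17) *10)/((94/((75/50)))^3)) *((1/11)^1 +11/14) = 0.00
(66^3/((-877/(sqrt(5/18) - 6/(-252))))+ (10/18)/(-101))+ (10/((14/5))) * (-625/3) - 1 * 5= -4223534969/5580351 - 47916 * sqrt(10)/877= -929.63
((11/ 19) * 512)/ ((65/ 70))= 78848/ 247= 319.22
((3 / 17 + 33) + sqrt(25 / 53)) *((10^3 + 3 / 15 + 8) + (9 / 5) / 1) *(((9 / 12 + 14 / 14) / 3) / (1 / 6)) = 17675 *sqrt(53) / 53 + 1993740 / 17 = 119706.67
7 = 7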